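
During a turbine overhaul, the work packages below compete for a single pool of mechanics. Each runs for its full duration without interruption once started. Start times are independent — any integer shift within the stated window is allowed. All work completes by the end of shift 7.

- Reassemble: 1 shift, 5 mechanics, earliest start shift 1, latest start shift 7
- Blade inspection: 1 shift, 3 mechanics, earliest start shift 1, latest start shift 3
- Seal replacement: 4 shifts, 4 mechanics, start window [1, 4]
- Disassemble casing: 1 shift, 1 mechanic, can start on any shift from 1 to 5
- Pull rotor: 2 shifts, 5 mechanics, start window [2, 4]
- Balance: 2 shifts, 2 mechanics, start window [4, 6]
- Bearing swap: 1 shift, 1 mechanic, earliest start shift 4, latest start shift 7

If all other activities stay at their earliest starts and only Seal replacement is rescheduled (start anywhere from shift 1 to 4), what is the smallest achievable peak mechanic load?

Seal replacement@1: s1:13  s2:9  s3:9  s4:7  s5:2  s6:0  s7:0 → peak 13
Seal replacement@2: s1:9  s2:9  s3:9  s4:7  s5:6  s6:0  s7:0 → peak 9
Seal replacement@3: s1:9  s2:5  s3:9  s4:7  s5:6  s6:4  s7:0 → peak 9
Seal replacement@4: s1:9  s2:5  s3:5  s4:7  s5:6  s6:4  s7:4 → peak 9
Best is Seal replacement@2, peak 9.

9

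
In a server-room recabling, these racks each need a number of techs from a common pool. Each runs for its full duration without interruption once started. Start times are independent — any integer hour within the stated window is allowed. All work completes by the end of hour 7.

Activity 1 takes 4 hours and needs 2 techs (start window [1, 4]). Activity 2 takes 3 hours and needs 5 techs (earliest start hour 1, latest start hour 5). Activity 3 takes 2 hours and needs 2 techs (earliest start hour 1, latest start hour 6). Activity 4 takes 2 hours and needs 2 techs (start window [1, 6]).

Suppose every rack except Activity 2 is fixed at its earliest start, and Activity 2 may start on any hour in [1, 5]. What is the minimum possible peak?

6

Activity 2@1: h1:11  h2:11  h3:7  h4:2  h5:0  h6:0  h7:0 → peak 11
Activity 2@2: h1:6  h2:11  h3:7  h4:7  h5:0  h6:0  h7:0 → peak 11
Activity 2@3: h1:6  h2:6  h3:7  h4:7  h5:5  h6:0  h7:0 → peak 7
Activity 2@4: h1:6  h2:6  h3:2  h4:7  h5:5  h6:5  h7:0 → peak 7
Activity 2@5: h1:6  h2:6  h3:2  h4:2  h5:5  h6:5  h7:5 → peak 6
Best is Activity 2@5, peak 6.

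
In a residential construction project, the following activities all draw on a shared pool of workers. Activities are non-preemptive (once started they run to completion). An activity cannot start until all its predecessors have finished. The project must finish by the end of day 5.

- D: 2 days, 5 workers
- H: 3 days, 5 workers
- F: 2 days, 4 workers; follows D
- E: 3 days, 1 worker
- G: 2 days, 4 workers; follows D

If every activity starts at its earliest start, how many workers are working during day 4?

8

At early start, day 4 has: F, G.
Demand: 4 + 4 = 8.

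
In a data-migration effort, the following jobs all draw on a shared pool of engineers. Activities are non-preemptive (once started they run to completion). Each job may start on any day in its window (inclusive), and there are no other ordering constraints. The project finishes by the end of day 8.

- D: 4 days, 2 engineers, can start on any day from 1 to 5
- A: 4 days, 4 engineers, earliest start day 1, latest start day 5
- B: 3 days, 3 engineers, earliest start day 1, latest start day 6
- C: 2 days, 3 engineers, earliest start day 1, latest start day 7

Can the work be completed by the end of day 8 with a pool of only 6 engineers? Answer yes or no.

yes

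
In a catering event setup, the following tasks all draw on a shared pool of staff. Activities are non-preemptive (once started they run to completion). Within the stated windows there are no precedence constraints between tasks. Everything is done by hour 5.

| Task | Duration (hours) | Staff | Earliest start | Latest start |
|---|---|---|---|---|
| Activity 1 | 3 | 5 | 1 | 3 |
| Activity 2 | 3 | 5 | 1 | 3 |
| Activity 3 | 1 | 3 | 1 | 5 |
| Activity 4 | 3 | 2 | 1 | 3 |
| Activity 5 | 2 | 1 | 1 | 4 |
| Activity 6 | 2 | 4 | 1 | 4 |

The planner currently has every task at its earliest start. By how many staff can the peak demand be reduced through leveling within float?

8

Early-start peak: h1:20  h2:17  h3:12  h4:0  h5:0 ⇒ 20.
Leveled (Activity 1@1, Activity 2@1, Activity 3@4, Activity 4@1, Activity 5@4, Activity 6@4): h1:12  h2:12  h3:12  h4:8  h5:5 ⇒ 12.
Reduction 20 − 12 = 8.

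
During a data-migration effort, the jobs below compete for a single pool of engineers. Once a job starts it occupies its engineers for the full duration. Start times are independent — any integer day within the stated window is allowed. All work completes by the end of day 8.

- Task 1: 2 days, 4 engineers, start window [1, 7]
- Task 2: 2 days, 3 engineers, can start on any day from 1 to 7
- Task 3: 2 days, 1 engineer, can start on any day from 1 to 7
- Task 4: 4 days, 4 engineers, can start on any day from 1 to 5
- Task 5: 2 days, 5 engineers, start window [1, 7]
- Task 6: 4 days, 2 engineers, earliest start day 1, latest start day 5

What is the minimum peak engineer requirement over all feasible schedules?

Early-start (Task 1@1, Task 2@1, Task 3@1, Task 4@1, Task 5@1, Task 6@1) gives peak 19: d1:19  d2:19  d3:6  d4:6  d5:0  d6:0  d7:0  d8:0.
Shift Task 3→3, Task 4→3, Task 5→7, Task 6→3.
Schedule Task 1@1, Task 2@1, Task 3@3, Task 4@3, Task 5@7, Task 6@3: d1:7  d2:7  d3:7  d4:7  d5:6  d6:6  d7:5  d8:5 — peak 7.
Total engineer-days = 50 over 8 days ⇒ peak ≥ ⌈50/8⌉ = 7, so 7 is optimal.

7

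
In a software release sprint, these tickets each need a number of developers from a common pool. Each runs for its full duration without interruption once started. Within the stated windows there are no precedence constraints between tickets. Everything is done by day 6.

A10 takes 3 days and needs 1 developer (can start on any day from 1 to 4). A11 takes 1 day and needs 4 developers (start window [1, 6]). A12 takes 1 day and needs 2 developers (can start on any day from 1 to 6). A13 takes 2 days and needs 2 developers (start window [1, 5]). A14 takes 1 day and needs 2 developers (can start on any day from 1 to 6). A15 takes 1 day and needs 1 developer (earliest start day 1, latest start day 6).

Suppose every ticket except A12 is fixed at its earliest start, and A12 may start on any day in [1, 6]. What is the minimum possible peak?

10

A12@1: d1:12  d2:3  d3:1  d4:0  d5:0  d6:0 → peak 12
A12@2: d1:10  d2:5  d3:1  d4:0  d5:0  d6:0 → peak 10
A12@3: d1:10  d2:3  d3:3  d4:0  d5:0  d6:0 → peak 10
A12@4: d1:10  d2:3  d3:1  d4:2  d5:0  d6:0 → peak 10
A12@5: d1:10  d2:3  d3:1  d4:0  d5:2  d6:0 → peak 10
A12@6: d1:10  d2:3  d3:1  d4:0  d5:0  d6:2 → peak 10
Best is A12@2, peak 10.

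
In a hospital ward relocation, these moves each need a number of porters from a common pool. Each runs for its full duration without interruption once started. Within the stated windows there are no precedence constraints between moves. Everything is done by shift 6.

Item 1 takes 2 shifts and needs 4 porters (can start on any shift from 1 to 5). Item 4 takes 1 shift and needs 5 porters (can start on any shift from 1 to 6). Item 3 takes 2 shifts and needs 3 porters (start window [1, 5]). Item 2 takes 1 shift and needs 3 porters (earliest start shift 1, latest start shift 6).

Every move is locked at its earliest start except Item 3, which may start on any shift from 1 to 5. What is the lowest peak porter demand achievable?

Item 3@1: s1:15  s2:7  s3:0  s4:0  s5:0  s6:0 → peak 15
Item 3@2: s1:12  s2:7  s3:3  s4:0  s5:0  s6:0 → peak 12
Item 3@3: s1:12  s2:4  s3:3  s4:3  s5:0  s6:0 → peak 12
Item 3@4: s1:12  s2:4  s3:0  s4:3  s5:3  s6:0 → peak 12
Item 3@5: s1:12  s2:4  s3:0  s4:0  s5:3  s6:3 → peak 12
Best is Item 3@2, peak 12.

12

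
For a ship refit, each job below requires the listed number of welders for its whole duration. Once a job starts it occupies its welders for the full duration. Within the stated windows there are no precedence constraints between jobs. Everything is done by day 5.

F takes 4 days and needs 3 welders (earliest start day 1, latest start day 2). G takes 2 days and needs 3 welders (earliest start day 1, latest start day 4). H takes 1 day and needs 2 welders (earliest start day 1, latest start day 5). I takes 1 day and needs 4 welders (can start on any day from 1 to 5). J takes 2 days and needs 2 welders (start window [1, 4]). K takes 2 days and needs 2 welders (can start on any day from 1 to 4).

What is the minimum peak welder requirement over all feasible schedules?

7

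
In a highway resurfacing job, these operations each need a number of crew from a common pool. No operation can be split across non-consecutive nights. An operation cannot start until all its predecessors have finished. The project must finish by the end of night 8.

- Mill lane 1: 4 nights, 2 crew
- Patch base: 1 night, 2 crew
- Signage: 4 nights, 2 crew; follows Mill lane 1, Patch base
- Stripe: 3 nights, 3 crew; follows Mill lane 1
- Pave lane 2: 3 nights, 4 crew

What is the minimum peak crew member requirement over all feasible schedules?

6

Early-start (Mill lane 1@1, Patch base@1, Signage@5, Stripe@5, Pave lane 2@1) gives peak 8: n1:8  n2:6  n3:6  n4:2  n5:5  n6:5  n7:5  n8:2.
Shift Pave lane 2→2.
Schedule Mill lane 1@1, Patch base@1, Signage@5, Stripe@5, Pave lane 2@2: n1:4  n2:6  n3:6  n4:6  n5:5  n6:5  n7:5  n8:2 — peak 6.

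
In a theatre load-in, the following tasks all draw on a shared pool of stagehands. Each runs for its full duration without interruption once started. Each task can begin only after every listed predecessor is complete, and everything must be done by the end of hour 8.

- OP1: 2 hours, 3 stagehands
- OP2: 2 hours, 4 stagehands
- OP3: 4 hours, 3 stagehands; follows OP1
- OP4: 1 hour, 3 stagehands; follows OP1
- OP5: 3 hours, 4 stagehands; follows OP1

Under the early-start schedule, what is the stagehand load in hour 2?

7

At early start, hour 2 has: OP1, OP2.
Demand: 3 + 4 = 7.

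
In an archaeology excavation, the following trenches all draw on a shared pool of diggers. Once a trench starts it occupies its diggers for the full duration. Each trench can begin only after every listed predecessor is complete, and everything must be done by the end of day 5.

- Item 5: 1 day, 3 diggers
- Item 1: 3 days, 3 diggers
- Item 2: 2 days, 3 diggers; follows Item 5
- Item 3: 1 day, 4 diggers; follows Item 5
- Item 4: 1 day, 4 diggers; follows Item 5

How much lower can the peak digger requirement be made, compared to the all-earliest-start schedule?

8

Early-start peak: d1:6  d2:14  d3:6  d4:0  d5:0 ⇒ 14.
Leveled (Item 5@1, Item 1@1, Item 2@2, Item 3@4, Item 4@5): d1:6  d2:6  d3:6  d4:4  d5:4 ⇒ 6.
Reduction 14 − 6 = 8.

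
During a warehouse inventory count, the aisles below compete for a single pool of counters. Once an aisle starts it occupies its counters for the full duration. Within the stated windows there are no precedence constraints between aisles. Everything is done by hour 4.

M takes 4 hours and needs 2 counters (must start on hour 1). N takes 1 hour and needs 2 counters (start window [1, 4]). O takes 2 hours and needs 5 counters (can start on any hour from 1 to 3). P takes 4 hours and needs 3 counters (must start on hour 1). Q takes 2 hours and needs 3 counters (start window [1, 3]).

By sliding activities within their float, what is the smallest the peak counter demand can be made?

10

Early-start (M@1, N@1, O@1, P@1, Q@1) gives peak 15: h1:15  h2:13  h3:5  h4:5.
Shift O→3.
Schedule M@1, N@1, O@3, P@1, Q@1: h1:10  h2:8  h3:10  h4:10 — peak 10.
Total counter-hours = 38 over 4 hours ⇒ peak ≥ ⌈38/4⌉ = 10, so 10 is optimal.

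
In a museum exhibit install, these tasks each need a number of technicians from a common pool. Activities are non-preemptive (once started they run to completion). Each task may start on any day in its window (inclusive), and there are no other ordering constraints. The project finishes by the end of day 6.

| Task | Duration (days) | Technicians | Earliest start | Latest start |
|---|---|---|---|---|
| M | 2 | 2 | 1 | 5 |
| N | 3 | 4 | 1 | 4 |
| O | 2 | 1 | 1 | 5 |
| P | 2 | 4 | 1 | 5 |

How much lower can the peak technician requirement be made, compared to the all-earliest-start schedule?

Early-start peak: d1:11  d2:11  d3:4  d4:0  d5:0  d6:0 ⇒ 11.
Leveled (M@1, N@1, O@3, P@4): d1:6  d2:6  d3:5  d4:5  d5:4  d6:0 ⇒ 6.
Reduction 11 − 6 = 5.

5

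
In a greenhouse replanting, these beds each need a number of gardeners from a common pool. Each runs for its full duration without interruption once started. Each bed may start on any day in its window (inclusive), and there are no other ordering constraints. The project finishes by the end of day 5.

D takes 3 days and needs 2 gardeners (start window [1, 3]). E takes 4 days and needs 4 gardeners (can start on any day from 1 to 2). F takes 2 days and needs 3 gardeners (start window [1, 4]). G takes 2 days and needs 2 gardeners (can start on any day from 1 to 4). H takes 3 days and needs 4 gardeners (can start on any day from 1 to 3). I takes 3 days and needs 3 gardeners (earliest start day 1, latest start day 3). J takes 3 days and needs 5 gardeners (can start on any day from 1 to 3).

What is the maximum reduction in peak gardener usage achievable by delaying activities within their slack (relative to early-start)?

Early-start peak: d1:23  d2:23  d3:18  d4:4  d5:0 ⇒ 23.
Leveled (D@1, E@1, F@1, G@1, H@1, I@1, J@3): d1:18  d2:18  d3:18  d4:9  d5:5 ⇒ 18.
Reduction 23 − 18 = 5.

5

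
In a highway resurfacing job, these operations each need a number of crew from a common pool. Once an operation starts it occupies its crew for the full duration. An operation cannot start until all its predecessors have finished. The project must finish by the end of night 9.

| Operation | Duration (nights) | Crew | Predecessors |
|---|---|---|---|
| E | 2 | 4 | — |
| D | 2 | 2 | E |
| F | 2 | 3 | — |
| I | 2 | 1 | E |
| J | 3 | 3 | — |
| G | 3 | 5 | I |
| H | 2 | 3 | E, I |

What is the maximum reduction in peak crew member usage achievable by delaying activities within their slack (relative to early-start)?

3

Early-start peak: n1:10  n2:10  n3:6  n4:3  n5:8  n6:8  n7:5  n8:0  n9:0 ⇒ 10.
Leveled (E@1, D@3, F@1, I@3, J@3, G@7, H@5): n1:7  n2:7  n3:6  n4:6  n5:6  n6:3  n7:5  n8:5  n9:5 ⇒ 7.
Reduction 10 − 7 = 3.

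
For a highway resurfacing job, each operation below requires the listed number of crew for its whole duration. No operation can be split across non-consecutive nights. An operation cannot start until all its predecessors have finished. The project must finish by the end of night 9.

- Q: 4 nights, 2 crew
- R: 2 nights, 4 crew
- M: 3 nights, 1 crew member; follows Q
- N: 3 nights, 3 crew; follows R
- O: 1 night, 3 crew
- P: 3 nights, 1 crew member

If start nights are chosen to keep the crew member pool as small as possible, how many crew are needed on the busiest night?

Early-start (Q@1, R@1, M@5, N@3, O@1, P@1) gives peak 10: n1:10  n2:7  n3:6  n4:5  n5:4  n6:1  n7:1  n8:0  n9:0.
Shift R→5, N→7, P→2.
Schedule Q@1, R@5, M@5, N@7, O@1, P@2: n1:5  n2:3  n3:3  n4:3  n5:5  n6:5  n7:4  n8:3  n9:3 — peak 5.

5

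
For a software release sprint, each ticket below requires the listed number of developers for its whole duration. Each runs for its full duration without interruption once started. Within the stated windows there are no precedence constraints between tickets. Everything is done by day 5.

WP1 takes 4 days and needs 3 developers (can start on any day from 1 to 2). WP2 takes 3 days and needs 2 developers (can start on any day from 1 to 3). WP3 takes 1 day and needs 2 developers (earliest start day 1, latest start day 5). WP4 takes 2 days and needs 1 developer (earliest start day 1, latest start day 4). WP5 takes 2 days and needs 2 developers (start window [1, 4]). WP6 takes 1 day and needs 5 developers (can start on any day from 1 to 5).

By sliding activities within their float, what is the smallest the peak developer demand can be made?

Early-start (WP1@1, WP2@1, WP3@1, WP4@1, WP5@1, WP6@1) gives peak 15: d1:15  d2:8  d3:5  d4:3  d5:0.
Shift WP4→2, WP5→4, WP6→5.
Schedule WP1@1, WP2@1, WP3@1, WP4@2, WP5@4, WP6@5: d1:7  d2:6  d3:6  d4:5  d5:7 — peak 7.
Total developer-days = 31 over 5 days ⇒ peak ≥ ⌈31/5⌉ = 7, so 7 is optimal.

7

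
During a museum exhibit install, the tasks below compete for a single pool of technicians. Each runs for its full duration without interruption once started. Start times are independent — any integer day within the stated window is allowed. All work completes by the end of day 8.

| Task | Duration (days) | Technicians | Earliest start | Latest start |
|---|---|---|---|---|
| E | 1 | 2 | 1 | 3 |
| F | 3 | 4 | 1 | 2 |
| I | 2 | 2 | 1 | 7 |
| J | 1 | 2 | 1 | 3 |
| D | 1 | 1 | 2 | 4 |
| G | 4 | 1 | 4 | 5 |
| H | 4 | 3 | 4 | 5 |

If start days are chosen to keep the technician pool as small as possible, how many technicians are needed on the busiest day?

Early-start (E@1, F@1, I@1, J@1, D@2, G@4, H@4) gives peak 10: d1:10  d2:7  d3:4  d4:4  d5:4  d6:4  d7:4  d8:0.
Shift I→3, J→2, D→4, H→5.
Schedule E@1, F@1, I@3, J@2, D@4, G@4, H@5: d1:6  d2:6  d3:6  d4:4  d5:4  d6:4  d7:4  d8:3 — peak 6.

6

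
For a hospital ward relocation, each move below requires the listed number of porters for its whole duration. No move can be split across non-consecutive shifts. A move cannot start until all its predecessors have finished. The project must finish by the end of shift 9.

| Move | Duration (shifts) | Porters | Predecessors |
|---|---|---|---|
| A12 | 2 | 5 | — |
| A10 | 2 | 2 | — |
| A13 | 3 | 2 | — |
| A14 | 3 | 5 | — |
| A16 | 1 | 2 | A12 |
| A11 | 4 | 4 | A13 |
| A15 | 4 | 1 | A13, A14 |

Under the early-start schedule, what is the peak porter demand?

14

Early-start schedule: A12@1, A10@1, A13@1, A14@1, A16@3, A11@4, A15@4.
Load per shift: shift 1: 14, shift 2: 14, shift 3: 9, shift 4: 5, shift 5: 5, shift 6: 5, shift 7: 5, shift 8: 0, shift 9: 0.
Peak is 14.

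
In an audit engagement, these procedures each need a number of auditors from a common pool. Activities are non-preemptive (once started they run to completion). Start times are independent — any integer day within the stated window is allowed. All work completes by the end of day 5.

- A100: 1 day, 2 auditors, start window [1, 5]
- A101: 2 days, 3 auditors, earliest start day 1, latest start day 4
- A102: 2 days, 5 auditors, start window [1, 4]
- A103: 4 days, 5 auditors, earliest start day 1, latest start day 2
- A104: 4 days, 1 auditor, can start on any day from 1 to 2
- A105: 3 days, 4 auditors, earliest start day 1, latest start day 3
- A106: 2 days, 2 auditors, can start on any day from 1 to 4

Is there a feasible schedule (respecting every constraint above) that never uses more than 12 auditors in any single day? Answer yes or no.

no

The minimum achievable peak is 13; 12 < 13, so no feasible schedule stays within the cap.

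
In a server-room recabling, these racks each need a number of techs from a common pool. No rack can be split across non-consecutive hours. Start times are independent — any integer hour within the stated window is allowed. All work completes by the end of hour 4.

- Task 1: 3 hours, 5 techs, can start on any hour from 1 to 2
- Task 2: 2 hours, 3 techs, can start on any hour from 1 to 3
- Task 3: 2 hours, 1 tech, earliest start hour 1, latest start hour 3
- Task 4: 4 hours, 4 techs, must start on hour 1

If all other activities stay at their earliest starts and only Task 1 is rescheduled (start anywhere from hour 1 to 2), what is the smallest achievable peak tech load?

13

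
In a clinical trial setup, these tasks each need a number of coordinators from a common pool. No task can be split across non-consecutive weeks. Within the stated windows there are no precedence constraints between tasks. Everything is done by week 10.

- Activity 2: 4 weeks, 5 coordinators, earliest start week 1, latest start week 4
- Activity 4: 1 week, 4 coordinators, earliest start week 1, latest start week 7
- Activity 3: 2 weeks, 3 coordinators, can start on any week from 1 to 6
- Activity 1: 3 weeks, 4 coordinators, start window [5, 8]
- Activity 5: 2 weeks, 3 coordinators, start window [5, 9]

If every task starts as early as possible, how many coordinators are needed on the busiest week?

Early-start schedule: Activity 2@1, Activity 4@1, Activity 3@1, Activity 1@5, Activity 5@5.
Load per week: week 1: 12, week 2: 8, week 3: 5, week 4: 5, week 5: 7, week 6: 7, week 7: 4, week 8: 0, week 9: 0, week 10: 0.
Peak is 12.

12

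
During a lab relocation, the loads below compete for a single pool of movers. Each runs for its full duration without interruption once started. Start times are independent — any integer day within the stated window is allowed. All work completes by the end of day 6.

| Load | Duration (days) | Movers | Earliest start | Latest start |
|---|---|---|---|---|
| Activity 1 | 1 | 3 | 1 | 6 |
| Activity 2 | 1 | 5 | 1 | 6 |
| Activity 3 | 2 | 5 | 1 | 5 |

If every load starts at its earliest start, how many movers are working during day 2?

At early start, day 2 has: Activity 3.
Demand: 5 = 5.

5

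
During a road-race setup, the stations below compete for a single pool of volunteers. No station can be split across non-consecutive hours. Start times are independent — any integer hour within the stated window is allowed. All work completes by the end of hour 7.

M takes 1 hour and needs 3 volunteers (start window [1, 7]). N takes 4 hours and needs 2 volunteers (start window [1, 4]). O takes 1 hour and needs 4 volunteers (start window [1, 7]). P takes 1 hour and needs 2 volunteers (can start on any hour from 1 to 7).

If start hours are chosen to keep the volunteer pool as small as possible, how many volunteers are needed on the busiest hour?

Early-start (M@1, N@1, O@1, P@1) gives peak 11: h1:11  h2:2  h3:2  h4:2  h5:0  h6:0  h7:0.
Shift N→2, O→6, P→2.
Schedule M@1, N@2, O@6, P@2: h1:3  h2:4  h3:2  h4:2  h5:2  h6:4  h7:0 — peak 4.

4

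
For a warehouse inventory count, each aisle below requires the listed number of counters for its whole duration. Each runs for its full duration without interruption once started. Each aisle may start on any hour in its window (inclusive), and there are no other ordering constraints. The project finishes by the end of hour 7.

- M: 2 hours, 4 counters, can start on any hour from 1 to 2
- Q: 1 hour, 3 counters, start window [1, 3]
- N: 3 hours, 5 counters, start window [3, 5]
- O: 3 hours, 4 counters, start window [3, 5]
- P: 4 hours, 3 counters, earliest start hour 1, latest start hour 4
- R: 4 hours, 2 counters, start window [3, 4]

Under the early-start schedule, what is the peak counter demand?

Early-start schedule: M@1, Q@1, N@3, O@3, P@1, R@3.
Load per hour: hour 1: 10, hour 2: 7, hour 3: 14, hour 4: 14, hour 5: 11, hour 6: 2, hour 7: 0.
Peak is 14.

14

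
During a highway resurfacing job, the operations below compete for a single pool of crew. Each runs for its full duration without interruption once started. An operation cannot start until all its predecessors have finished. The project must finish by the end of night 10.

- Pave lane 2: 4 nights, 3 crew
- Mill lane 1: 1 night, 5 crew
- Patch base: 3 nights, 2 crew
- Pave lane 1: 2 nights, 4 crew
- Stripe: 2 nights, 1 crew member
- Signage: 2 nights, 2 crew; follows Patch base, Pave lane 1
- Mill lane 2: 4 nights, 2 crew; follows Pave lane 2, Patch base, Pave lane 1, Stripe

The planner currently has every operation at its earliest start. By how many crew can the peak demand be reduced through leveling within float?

Early-start peak: n1:15  n2:10  n3:5  n4:5  n5:4  n6:2  n7:2  n8:2  n9:0  n10:0 ⇒ 15.
Leveled (Pave lane 2@1, Mill lane 1@5, Patch base@3, Pave lane 1@1, Stripe@3, Signage@6, Mill lane 2@6): n1:7  n2:7  n3:6  n4:6  n5:7  n6:4  n7:4  n8:2  n9:2  n10:0 ⇒ 7.
Reduction 15 − 7 = 8.

8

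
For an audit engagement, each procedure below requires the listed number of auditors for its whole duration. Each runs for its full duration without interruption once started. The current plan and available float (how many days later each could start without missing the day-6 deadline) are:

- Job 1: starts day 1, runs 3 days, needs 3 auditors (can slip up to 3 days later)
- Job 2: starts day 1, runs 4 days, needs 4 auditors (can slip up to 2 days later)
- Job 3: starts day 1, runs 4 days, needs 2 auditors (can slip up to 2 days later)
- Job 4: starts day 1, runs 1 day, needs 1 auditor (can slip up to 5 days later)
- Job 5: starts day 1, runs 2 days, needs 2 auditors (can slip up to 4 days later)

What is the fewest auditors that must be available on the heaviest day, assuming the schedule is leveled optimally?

9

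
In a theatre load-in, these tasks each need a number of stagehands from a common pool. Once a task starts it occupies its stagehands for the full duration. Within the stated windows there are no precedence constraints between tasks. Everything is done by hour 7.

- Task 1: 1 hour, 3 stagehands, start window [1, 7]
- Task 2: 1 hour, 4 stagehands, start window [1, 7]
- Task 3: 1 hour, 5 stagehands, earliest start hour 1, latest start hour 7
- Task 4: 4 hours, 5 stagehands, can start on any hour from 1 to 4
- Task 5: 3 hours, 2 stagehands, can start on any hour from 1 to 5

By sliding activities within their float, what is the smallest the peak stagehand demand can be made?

Early-start (Task 1@1, Task 2@1, Task 3@1, Task 4@1, Task 5@1) gives peak 19: h1:19  h2:7  h3:7  h4:5  h5:0  h6:0  h7:0.
Shift Task 3→2, Task 4→3, Task 5→2.
Schedule Task 1@1, Task 2@1, Task 3@2, Task 4@3, Task 5@2: h1:7  h2:7  h3:7  h4:7  h5:5  h6:5  h7:0 — peak 7.

7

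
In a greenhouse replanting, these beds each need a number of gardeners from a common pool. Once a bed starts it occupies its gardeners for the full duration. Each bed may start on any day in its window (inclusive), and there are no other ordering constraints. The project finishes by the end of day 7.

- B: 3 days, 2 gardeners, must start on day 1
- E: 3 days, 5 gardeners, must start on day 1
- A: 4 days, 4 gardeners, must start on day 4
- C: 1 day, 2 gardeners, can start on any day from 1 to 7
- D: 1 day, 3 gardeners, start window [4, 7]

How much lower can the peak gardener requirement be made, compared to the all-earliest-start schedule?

2

Early-start peak: d1:9  d2:7  d3:7  d4:7  d5:4  d6:4  d7:4 ⇒ 9.
Leveled (B@1, E@1, A@4, C@4, D@5): d1:7  d2:7  d3:7  d4:6  d5:7  d6:4  d7:4 ⇒ 7.
Reduction 9 − 7 = 2.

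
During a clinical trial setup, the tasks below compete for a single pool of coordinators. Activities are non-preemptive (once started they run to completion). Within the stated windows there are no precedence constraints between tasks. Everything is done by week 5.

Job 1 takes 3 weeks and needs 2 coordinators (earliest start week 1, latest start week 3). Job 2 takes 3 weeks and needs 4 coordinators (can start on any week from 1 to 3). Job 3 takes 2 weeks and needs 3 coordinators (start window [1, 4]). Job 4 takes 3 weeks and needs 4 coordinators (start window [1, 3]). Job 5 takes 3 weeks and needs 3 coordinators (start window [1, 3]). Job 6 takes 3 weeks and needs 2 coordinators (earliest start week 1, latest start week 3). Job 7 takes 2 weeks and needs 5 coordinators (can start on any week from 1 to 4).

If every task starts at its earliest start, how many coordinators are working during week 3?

15

At early start, week 3 has: Job 1, Job 2, Job 4, Job 5, Job 6.
Demand: 2 + 4 + 4 + 3 + 2 = 15.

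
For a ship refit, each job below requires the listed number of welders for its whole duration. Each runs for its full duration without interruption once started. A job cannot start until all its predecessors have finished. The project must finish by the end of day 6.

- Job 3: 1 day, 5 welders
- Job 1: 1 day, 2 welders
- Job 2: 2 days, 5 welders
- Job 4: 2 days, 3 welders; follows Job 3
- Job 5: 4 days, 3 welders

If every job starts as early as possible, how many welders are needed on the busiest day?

Early-start schedule: Job 3@1, Job 1@1, Job 2@1, Job 4@2, Job 5@1.
Load per day: day 1: 15, day 2: 11, day 3: 6, day 4: 3, day 5: 0, day 6: 0.
Peak is 15.

15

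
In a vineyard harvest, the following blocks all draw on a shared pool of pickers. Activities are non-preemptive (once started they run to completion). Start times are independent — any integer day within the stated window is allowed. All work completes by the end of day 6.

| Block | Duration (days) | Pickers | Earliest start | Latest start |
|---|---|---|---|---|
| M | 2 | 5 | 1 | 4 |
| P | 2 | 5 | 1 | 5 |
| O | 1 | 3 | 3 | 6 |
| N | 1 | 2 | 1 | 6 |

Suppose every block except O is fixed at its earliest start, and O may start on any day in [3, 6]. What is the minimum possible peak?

12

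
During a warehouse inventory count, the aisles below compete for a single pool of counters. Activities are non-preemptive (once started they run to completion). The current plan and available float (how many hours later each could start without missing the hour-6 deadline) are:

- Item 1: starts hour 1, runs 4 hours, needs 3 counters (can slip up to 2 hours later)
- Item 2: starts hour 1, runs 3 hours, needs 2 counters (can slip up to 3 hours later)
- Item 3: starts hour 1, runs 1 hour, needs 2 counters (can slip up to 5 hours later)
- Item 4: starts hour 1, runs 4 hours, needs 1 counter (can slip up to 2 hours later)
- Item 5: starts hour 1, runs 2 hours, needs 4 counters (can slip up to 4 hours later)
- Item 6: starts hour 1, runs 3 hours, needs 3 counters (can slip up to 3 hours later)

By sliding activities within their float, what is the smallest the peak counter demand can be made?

8

Early-start (Item 1@1, Item 2@1, Item 3@1, Item 4@1, Item 5@1, Item 6@1) gives peak 15: h1:15  h2:13  h3:9  h4:4  h5:0  h6:0.
Shift Item 5→5, Item 6→4.
Schedule Item 1@1, Item 2@1, Item 3@1, Item 4@1, Item 5@5, Item 6@4: h1:8  h2:6  h3:6  h4:7  h5:7  h6:7 — peak 8.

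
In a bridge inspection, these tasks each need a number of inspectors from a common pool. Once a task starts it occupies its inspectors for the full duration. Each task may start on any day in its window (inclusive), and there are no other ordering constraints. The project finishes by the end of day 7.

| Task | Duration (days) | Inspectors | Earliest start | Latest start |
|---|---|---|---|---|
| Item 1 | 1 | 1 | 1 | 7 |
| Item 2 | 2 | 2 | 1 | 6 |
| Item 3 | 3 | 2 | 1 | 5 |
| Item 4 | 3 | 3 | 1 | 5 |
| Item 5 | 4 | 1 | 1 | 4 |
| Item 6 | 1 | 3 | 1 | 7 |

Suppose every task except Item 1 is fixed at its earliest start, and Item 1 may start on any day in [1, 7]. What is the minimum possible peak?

11

Item 1@1: d1:12  d2:8  d3:6  d4:1  d5:0  d6:0  d7:0 → peak 12
Item 1@2: d1:11  d2:9  d3:6  d4:1  d5:0  d6:0  d7:0 → peak 11
Item 1@3: d1:11  d2:8  d3:7  d4:1  d5:0  d6:0  d7:0 → peak 11
Item 1@4: d1:11  d2:8  d3:6  d4:2  d5:0  d6:0  d7:0 → peak 11
Item 1@5: d1:11  d2:8  d3:6  d4:1  d5:1  d6:0  d7:0 → peak 11
Item 1@6: d1:11  d2:8  d3:6  d4:1  d5:0  d6:1  d7:0 → peak 11
Item 1@7: d1:11  d2:8  d3:6  d4:1  d5:0  d6:0  d7:1 → peak 11
Best is Item 1@2, peak 11.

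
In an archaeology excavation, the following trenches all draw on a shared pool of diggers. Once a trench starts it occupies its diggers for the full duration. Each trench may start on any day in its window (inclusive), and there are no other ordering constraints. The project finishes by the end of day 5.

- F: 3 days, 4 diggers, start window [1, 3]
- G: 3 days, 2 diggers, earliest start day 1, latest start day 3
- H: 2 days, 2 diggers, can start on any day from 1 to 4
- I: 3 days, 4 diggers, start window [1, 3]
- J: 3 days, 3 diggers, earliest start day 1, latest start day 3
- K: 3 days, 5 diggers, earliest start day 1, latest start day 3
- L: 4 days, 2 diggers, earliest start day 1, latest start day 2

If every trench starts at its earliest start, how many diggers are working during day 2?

22

At early start, day 2 has: F, G, H, I, J, K, L.
Demand: 4 + 2 + 2 + 4 + 3 + 5 + 2 = 22.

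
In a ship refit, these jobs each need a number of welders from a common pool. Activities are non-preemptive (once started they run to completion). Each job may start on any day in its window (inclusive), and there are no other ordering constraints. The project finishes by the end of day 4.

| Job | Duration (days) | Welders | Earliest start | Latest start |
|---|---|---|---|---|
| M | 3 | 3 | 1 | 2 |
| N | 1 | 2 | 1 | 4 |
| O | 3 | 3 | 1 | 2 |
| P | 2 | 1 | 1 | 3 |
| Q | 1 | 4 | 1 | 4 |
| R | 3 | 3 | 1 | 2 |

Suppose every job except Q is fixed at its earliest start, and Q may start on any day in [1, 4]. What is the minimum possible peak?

Q@1: d1:16  d2:10  d3:9  d4:0 → peak 16
Q@2: d1:12  d2:14  d3:9  d4:0 → peak 14
Q@3: d1:12  d2:10  d3:13  d4:0 → peak 13
Q@4: d1:12  d2:10  d3:9  d4:4 → peak 12
Best is Q@4, peak 12.

12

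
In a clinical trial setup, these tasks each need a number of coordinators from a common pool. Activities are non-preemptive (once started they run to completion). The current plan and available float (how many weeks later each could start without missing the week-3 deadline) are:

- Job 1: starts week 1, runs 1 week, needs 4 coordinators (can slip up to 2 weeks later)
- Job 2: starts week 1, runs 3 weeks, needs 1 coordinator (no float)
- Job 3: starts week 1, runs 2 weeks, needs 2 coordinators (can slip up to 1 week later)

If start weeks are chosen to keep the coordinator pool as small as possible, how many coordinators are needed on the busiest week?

5

Early-start (Job 1@1, Job 2@1, Job 3@1) gives peak 7: w1:7  w2:3  w3:1.
Shift Job 3→2.
Schedule Job 1@1, Job 2@1, Job 3@2: w1:5  w2:3  w3:3 — peak 5.
No arrangement of the 6 feasible schedules does better.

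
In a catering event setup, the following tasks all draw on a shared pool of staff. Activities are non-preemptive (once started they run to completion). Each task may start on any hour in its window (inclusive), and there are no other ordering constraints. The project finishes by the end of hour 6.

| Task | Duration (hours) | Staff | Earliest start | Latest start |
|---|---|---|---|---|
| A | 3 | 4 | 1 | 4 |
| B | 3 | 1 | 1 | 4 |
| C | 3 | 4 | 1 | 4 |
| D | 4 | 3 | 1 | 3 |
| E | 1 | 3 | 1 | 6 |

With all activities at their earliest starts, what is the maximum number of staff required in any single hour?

15

Early-start schedule: A@1, B@1, C@1, D@1, E@1.
Load per hour: hour 1: 15, hour 2: 12, hour 3: 12, hour 4: 3, hour 5: 0, hour 6: 0.
Peak is 15.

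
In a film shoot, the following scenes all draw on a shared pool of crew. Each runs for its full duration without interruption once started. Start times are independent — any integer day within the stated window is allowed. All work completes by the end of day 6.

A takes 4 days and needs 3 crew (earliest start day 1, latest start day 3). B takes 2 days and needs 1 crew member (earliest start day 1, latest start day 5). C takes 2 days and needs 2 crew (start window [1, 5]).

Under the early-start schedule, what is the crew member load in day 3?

3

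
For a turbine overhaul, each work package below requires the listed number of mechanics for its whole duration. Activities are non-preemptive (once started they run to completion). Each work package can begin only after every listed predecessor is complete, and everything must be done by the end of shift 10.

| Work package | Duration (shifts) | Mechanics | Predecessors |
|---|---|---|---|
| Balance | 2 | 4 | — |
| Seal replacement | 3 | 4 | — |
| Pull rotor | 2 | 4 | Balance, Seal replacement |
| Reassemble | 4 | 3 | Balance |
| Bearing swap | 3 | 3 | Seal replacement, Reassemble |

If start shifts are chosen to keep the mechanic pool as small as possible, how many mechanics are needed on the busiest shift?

7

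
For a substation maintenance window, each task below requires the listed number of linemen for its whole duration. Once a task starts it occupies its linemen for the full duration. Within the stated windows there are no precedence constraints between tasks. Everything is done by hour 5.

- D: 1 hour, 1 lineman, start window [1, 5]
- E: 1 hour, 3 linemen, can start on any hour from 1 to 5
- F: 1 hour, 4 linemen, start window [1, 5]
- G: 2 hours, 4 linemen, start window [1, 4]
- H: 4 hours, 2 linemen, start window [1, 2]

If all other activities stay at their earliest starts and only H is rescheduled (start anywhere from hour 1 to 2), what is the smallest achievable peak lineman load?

H@1: h1:14  h2:6  h3:2  h4:2  h5:0 → peak 14
H@2: h1:12  h2:6  h3:2  h4:2  h5:2 → peak 12
Best is H@2, peak 12.

12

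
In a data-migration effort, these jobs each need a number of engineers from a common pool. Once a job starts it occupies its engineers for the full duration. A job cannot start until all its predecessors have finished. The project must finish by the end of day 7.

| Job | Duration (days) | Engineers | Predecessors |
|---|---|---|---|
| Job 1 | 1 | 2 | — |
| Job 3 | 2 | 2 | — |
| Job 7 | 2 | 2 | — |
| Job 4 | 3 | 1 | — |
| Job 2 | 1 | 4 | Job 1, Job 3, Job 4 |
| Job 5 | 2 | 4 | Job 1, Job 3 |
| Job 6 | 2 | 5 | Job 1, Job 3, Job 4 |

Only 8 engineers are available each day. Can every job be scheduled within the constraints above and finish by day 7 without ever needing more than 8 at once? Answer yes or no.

yes

Schedule Job 1@1, Job 3@1, Job 7@1, Job 4@2, Job 2@5, Job 5@3, Job 6@6: d1:6  d2:5  d3:5  d4:5  d5:4  d6:5  d7:5 — peak 6 ≤ 8.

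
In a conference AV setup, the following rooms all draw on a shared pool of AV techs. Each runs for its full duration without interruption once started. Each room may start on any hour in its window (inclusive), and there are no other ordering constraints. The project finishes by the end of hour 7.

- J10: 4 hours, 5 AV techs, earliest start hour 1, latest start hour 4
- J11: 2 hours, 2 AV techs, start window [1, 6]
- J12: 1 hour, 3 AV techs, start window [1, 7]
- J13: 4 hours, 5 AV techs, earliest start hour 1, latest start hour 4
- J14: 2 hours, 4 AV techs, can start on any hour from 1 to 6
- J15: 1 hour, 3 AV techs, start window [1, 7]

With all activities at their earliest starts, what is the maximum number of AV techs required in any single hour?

22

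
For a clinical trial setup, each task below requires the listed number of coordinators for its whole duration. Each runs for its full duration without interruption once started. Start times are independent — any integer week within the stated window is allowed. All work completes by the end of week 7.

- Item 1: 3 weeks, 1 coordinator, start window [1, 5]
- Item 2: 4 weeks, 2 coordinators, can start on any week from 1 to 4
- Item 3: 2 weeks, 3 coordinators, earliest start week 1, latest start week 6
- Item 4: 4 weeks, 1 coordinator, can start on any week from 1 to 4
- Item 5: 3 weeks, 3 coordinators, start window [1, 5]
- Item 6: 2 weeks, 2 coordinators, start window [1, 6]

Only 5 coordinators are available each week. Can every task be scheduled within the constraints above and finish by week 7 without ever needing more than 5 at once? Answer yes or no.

yes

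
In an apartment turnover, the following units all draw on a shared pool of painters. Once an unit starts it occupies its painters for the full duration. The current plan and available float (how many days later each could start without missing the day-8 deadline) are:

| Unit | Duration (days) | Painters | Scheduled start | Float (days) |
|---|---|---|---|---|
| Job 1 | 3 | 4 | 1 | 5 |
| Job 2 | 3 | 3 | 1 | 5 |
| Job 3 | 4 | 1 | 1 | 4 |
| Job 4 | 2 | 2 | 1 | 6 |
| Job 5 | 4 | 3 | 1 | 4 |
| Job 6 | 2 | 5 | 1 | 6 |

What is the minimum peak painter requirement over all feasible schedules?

7

Early-start (Job 1@1, Job 2@1, Job 3@1, Job 4@1, Job 5@1, Job 6@1) gives peak 18: d1:18  d2:18  d3:11  d4:4  d5:0  d6:0  d7:0  d8:0.
Shift Job 2→4, Job 3→4, Job 5→3, Job 6→7.
Schedule Job 1@1, Job 2@4, Job 3@4, Job 4@1, Job 5@3, Job 6@7: d1:6  d2:6  d3:7  d4:7  d5:7  d6:7  d7:6  d8:5 — peak 7.
Total painter-days = 51 over 8 days ⇒ peak ≥ ⌈51/8⌉ = 7, so 7 is optimal.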